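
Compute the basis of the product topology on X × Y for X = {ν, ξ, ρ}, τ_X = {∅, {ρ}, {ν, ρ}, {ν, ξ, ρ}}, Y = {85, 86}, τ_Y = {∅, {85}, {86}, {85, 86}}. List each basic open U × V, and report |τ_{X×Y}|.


Basis B = {∅ × ∅, {ρ} × {85}, {ρ} × {86}, {ν, ρ} × {85}, {ν, ρ} × {86}, {ρ} × {85, 86}, {ν, ξ, ρ} × {85}, {ν, ξ, ρ} × {86}, {ν, ρ} × {85, 86}, {ν, ξ, ρ} × {85, 86}}; |τ_{X×Y}| = 16.

Enumerate products U × V with U ∈ τ_X, V ∈ τ_Y (deduplicated):
  ∅ × ∅ = {} (∅)
  {ρ} × {85} = {(ρ,85)}
  {ρ} × {86} = {(ρ,86)}
  {ν, ρ} × {85} = {(ν,85), (ρ,85)}
  {ν, ρ} × {86} = {(ν,86), (ρ,86)}
  {ρ} × {85, 86} = {(ρ,85), (ρ,86)}
  {ν, ξ, ρ} × {85} = {(ν,85), (ξ,85), (ρ,85)}
  {ν, ξ, ρ} × {86} = {(ν,86), (ξ,86), (ρ,86)}
  {ν, ρ} × {85, 86} = {(ν,85), (ν,86), (ρ,85), (ρ,86)}
  {ν, ξ, ρ} × {85, 86} = {(ν,85), (ν,86), (ξ,85), (ξ,86), (ρ,85), (ρ,86)}
These 10 distinct sets form the basis B.
Close under arbitrary unions to get τ_{X×Y}; counting gives |τ_{X×Y}| = 16.


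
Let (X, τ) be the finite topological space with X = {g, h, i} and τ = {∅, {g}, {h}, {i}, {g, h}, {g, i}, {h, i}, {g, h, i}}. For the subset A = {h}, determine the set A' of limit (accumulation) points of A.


A' = ∅

For each x ∈ X, list the open sets U ∈ τ with x ∈ U, then check whether U ∩ (A ∖ {x}) ≠ ∅ for every such U.
  x = g: open {g} ∋ x has {g} ∩ (A ∖ {g}) = ∅, so x is NOT a limit point.
  x = h: open {h} ∋ x has {h} ∩ (A ∖ {h}) = ∅, so x is NOT a limit point.
  x = i: open {i} ∋ x has {i} ∩ (A ∖ {i}) = ∅, so x is NOT a limit point.
Collecting: A' = ∅.


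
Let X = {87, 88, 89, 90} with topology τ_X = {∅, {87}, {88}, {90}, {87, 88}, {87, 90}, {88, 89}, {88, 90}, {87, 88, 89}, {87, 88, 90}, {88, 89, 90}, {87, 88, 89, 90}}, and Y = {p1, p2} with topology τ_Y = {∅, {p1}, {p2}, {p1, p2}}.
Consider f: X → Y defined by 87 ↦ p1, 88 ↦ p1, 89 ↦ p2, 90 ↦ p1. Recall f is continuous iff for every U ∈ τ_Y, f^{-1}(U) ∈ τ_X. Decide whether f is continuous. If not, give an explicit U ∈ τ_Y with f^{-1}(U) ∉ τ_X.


f is NOT continuous.

Compute f^{-1}(U) for each U ∈ τ_Y:
  U = ∅: f^{-1}(U) = ∅ ∈ τ_X ✓.
  U = {p1}: f^{-1}(U) = {87, 88, 90} ∈ τ_X ✓.
  U = {p2}: f^{-1}(U) = {89} ∉ τ_X ✗.
  U = {p1, p2}: f^{-1}(U) = {87, 88, 89, 90} ∈ τ_X ✓.
Found U = {p2} with f^{-1}(U) = {89} not in τ_X. Therefore f is NOT continuous.


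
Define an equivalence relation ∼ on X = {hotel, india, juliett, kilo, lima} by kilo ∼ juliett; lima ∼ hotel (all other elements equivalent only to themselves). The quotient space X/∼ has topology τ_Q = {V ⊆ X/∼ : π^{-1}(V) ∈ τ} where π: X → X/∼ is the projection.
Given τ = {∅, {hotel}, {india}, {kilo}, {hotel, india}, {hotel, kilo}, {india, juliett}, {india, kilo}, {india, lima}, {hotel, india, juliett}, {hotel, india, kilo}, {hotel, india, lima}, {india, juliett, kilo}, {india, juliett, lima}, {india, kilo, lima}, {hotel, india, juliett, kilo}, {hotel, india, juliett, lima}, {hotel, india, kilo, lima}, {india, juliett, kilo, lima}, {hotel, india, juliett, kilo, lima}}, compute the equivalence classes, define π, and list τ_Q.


X/∼ = {[hotel=lima], [india], [juliett=kilo]}; |τ_Q| = 5.

Equivalence classes: [hotel=lima], [india], [juliett=kilo].
Quotient map π: X → X/∼ sends hotel ↦ [hotel=lima], india ↦ [india], juliett ↦ [juliett=kilo], kilo ↦ [juliett=kilo], lima ↦ [hotel=lima].
For each subset V ⊆ X/∼, compute π^{-1}(V) ⊆ X and check whether π^{-1}(V) ∈ τ. V is open in τ_Q iff π^{-1}(V) ∈ τ.
  V = {}: π^{-1}(V) = ∅ ∈ τ ✓.
  V = {[hotel=lima]}: π^{-1}(V) = {hotel, lima} ∉ τ ✗.
  V = {[india]}: π^{-1}(V) = {india} ∈ τ ✓.
  V = {[hotel=lima], [india]}: π^{-1}(V) = {hotel, india, lima} ∈ τ ✓.
  V = {[juliett=kilo]}: π^{-1}(V) = {juliett, kilo} ∉ τ ✗.
  V = {[hotel=lima], [juliett=kilo]}: π^{-1}(V) = {hotel, juliett, kilo, lima} ∉ τ ✗.
  V = {[india], [juliett=kilo]}: π^{-1}(V) = {india, juliett, kilo} ∈ τ ✓.
  V = {[hotel=lima], [india], [juliett=kilo]}: π^{-1}(V) = {hotel, india, juliett, kilo, lima} ∈ τ ✓.
Open sets in the quotient: τ_Q = {{}, {[india]}, {[hotel=lima], [india]}, {[india], [juliett=kilo]}, {[hotel=lima], [india], [juliett=kilo]}} (5 elements).


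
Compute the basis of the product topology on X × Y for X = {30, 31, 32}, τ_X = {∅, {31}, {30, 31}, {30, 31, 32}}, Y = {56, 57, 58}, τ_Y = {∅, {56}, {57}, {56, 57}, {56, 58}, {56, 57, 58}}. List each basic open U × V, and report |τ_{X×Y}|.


Basis B = {∅ × ∅, {31} × {56}, {31} × {57}, {30, 31} × {56}, {30, 31} × {57}, {31} × {56, 57}, {31} × {56, 58}, {30, 31, 32} × {56}, {30, 31, 32} × {57}, {31} × {56, 57, 58}, {30, 31} × {56, 57}, {30, 31} × {56, 58}, {30, 31} × {56, 57, 58}, {30, 31, 32} × {56, 57}, {30, 31, 32} × {56, 58}, {30, 31, 32} × {56, 57, 58}}; |τ_{X×Y}| = 40.

Enumerate products U × V with U ∈ τ_X, V ∈ τ_Y (deduplicated):
  ∅ × ∅ = {} (∅)
  {31} × {56} = {(31,56)}
  {31} × {57} = {(31,57)}
  {30, 31} × {56} = {(30,56), (31,56)}
  {30, 31} × {57} = {(30,57), (31,57)}
  {31} × {56, 57} = {(31,56), (31,57)}
  {31} × {56, 58} = {(31,56), (31,58)}
  {30, 31, 32} × {56} = {(30,56), (31,56), (32,56)}
  {30, 31, 32} × {57} = {(30,57), (31,57), (32,57)}
  {31} × {56, 57, 58} = {(31,56), (31,57), (31,58)}
  {30, 31} × {56, 57} = {(30,56), (30,57), (31,56), (31,57)}
  {30, 31} × {56, 58} = {(30,56), (30,58), (31,56), (31,58)}
  {30, 31} × {56, 57, 58} = {(30,56), (30,57), (30,58), (31,56), (31,57), (31,58)}
  {30, 31, 32} × {56, 57} = {(30,56), (30,57), (31,56), (31,57), (32,56), (32,57)}
  {30, 31, 32} × {56, 58} = {(30,56), (30,58), (31,56), (31,58), (32,56), (32,58)}
  {30, 31, 32} × {56, 57, 58} = {(30,56), (30,57), (30,58), (31,56), (31,57), (31,58), (32,56), (32,57), (32,58)}
These 16 distinct sets form the basis B.
Close under arbitrary unions to get τ_{X×Y}; counting gives |τ_{X×Y}| = 40.


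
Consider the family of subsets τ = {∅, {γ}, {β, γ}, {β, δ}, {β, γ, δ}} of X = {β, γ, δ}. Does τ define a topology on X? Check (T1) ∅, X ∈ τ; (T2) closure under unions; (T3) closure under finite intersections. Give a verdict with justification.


τ is NOT a topology on X.

Axiom (T1): ∅ ∈ τ? Yes; X ∈ τ? Yes.
Axiom (T2/T3): check pairwise unions and intersections of members of τ.
Counterexample for (T3): {β, γ} ∩ {β, δ} = {β} ∉ τ. Therefore τ is NOT a topology.


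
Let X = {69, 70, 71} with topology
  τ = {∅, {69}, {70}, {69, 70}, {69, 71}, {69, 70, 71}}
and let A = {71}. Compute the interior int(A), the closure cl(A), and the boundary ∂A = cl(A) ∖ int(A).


int(A) = ∅, cl(A) = {71}, ∂A = {71}.

Closed sets in (X, τ) are complements of opens:
  closed(X, τ) = {∅, {70}, {71}, {69, 71}, {70, 71}, {69, 70, 71}}.
int(A) = ⋃ {U ∈ τ : U ⊆ A}. Opens contained in A: ∅.
Taking the union of these: int(A) = ∅.
cl(A) = ⋂ {C closed : A ⊆ C}. Closed sets containing A: {71}, {69, 71}, {70, 71}, {69, 70, 71}.
Intersecting these: cl(A) = {71}.
∂A = cl(A) ∖ int(A) = {71} ∖ ∅ = {71}.


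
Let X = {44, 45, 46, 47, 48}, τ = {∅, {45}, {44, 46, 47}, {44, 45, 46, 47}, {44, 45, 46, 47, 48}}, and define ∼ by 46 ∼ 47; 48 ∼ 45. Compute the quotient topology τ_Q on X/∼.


X/∼ = {[44], [45=48], [46=47]}; |τ_Q| = 3.

Equivalence classes: [44], [45=48], [46=47].
Quotient map π: X → X/∼ sends 44 ↦ [44], 45 ↦ [45=48], 46 ↦ [46=47], 47 ↦ [46=47], 48 ↦ [45=48].
For each subset V ⊆ X/∼, compute π^{-1}(V) ⊆ X and check whether π^{-1}(V) ∈ τ. V is open in τ_Q iff π^{-1}(V) ∈ τ.
  V = {}: π^{-1}(V) = ∅ ∈ τ ✓.
  V = {[44]}: π^{-1}(V) = {44} ∉ τ ✗.
  V = {[45=48]}: π^{-1}(V) = {45, 48} ∉ τ ✗.
  V = {[44], [45=48]}: π^{-1}(V) = {44, 45, 48} ∉ τ ✗.
  V = {[46=47]}: π^{-1}(V) = {46, 47} ∉ τ ✗.
  V = {[44], [46=47]}: π^{-1}(V) = {44, 46, 47} ∈ τ ✓.
  V = {[45=48], [46=47]}: π^{-1}(V) = {45, 46, 47, 48} ∉ τ ✗.
  V = {[44], [45=48], [46=47]}: π^{-1}(V) = {44, 45, 46, 47, 48} ∈ τ ✓.
Open sets in the quotient: τ_Q = {{}, {[44], [46=47]}, {[44], [45=48], [46=47]}} (3 elements).


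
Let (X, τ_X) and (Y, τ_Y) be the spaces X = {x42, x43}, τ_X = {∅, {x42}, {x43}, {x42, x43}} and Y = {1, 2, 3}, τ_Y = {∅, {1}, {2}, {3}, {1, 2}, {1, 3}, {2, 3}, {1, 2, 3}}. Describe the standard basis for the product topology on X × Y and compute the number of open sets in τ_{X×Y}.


Basis B = {∅ × ∅, {x42} × {1}, {x42} × {2}, {x42} × {3}, {x43} × {1}, {x43} × {2}, {x43} × {3}, {x42} × {1, 2}, {x42} × {1, 3}, {x42, x43} × {1}, {x42} × {2, 3}, {x42, x43} × {2}, {x42, x43} × {3}, {x43} × {1, 2}, {x43} × {1, 3}, {x43} × {2, 3}, {x42} × {1, 2, 3}, {x43} × {1, 2, 3}, {x42, x43} × {1, 2}, {x42, x43} × {1, 3}, {x42, x43} × {2, 3}, {x42, x43} × {1, 2, 3}}; |τ_{X×Y}| = 64.

Enumerate products U × V with U ∈ τ_X, V ∈ τ_Y (deduplicated):
  ∅ × ∅ = {} (∅)
  {x42} × {1} = {(x42,1)}
  {x42} × {2} = {(x42,2)}
  {x42} × {3} = {(x42,3)}
  {x43} × {1} = {(x43,1)}
  {x43} × {2} = {(x43,2)}
  {x43} × {3} = {(x43,3)}
  {x42} × {1, 2} = {(x42,1), (x42,2)}
  {x42} × {1, 3} = {(x42,1), (x42,3)}
  {x42, x43} × {1} = {(x42,1), (x43,1)}
  {x42} × {2, 3} = {(x42,2), (x42,3)}
  {x42, x43} × {2} = {(x42,2), (x43,2)}
  {x42, x43} × {3} = {(x42,3), (x43,3)}
  {x43} × {1, 2} = {(x43,1), (x43,2)}
  {x43} × {1, 3} = {(x43,1), (x43,3)}
  {x43} × {2, 3} = {(x43,2), (x43,3)}
  {x42} × {1, 2, 3} = {(x42,1), (x42,2), (x42,3)}
  {x43} × {1, 2, 3} = {(x43,1), (x43,2), (x43,3)}
  {x42, x43} × {1, 2} = {(x42,1), (x42,2), (x43,1), (x43,2)}
  {x42, x43} × {1, 3} = {(x42,1), (x42,3), (x43,1), (x43,3)}
  {x42, x43} × {2, 3} = {(x42,2), (x42,3), (x43,2), (x43,3)}
  {x42, x43} × {1, 2, 3} = {(x42,1), (x42,2), (x42,3), (x43,1), (x43,2), (x43,3)}
These 22 distinct sets form the basis B.
Close under arbitrary unions to get τ_{X×Y}; counting gives |τ_{X×Y}| = 64.


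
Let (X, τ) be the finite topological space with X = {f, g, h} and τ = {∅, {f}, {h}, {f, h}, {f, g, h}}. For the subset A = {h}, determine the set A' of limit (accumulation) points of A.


A' = {g}

For each x ∈ X, list the open sets U ∈ τ with x ∈ U, then check whether U ∩ (A ∖ {x}) ≠ ∅ for every such U.
  x = f: open {f} ∋ x has {f} ∩ (A ∖ {f}) = ∅, so x is NOT a limit point.
  x = g: opens ∋ x are {f, g, h}; each meets A ∖ {g}, so x IS a limit point.
  x = h: open {h} ∋ x has {h} ∩ (A ∖ {h}) = ∅, so x is NOT a limit point.
Collecting: A' = {g}.


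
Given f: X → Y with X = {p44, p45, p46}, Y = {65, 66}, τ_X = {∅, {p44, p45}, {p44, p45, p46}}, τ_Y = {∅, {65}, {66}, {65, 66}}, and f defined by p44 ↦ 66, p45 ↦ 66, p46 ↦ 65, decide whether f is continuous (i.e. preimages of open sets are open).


f is NOT continuous.

Compute f^{-1}(U) for each U ∈ τ_Y:
  U = ∅: f^{-1}(U) = ∅ ∈ τ_X ✓.
  U = {65}: f^{-1}(U) = {p46} ∉ τ_X ✗.
  U = {66}: f^{-1}(U) = {p44, p45} ∈ τ_X ✓.
  U = {65, 66}: f^{-1}(U) = {p44, p45, p46} ∈ τ_X ✓.
Found U = {65} with f^{-1}(U) = {p46} not in τ_X. Therefore f is NOT continuous.


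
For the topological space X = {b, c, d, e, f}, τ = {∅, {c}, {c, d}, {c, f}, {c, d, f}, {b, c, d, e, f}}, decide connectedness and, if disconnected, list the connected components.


(X, τ) is connected.

Find clopen sets (U ∈ τ with X ∖ U ∈ τ):
  U = ∅, X ∖ U = {b, c, d, e, f} — both open, so U is clopen.
  U = {b, c, d, e, f}, X ∖ U = ∅ — both open, so U is clopen.
Only trivial clopens (∅ and X) exist, so (X, τ) is connected.
Compute connected components by grouping points that agree on all clopens:
  component: {b, c, d, e, f}


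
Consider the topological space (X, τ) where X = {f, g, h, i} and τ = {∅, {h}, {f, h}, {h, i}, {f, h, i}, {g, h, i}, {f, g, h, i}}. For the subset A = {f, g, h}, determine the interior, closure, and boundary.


int(A) = {f, h}, cl(A) = {f, g, h, i}, ∂A = {g, i}.

Closed sets in (X, τ) are complements of opens:
  closed(X, τ) = {∅, {f}, {g}, {f, g}, {g, i}, {f, g, i}, {f, g, h, i}}.
int(A) = ⋃ {U ∈ τ : U ⊆ A}. Opens contained in A: ∅, {h}, {f, h}.
Taking the union of these: int(A) = {f, h}.
cl(A) = ⋂ {C closed : A ⊆ C}. Closed sets containing A: {f, g, h, i}.
Intersecting these: cl(A) = {f, g, h, i}.
∂A = cl(A) ∖ int(A) = {f, g, h, i} ∖ {f, h} = {g, i}.


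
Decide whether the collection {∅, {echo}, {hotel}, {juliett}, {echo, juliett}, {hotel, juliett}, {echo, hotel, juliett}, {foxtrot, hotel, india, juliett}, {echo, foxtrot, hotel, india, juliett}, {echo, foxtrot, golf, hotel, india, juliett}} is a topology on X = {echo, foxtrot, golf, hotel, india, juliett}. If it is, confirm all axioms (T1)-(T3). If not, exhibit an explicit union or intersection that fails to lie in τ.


τ is NOT a topology on X.

Axiom (T1): ∅ ∈ τ? Yes; X ∈ τ? Yes.
Axiom (T2/T3): check pairwise unions and intersections of members of τ.
Counterexample for (T2): {echo} ∪ {hotel} = {echo, hotel} ∉ τ. Therefore τ is NOT a topology.


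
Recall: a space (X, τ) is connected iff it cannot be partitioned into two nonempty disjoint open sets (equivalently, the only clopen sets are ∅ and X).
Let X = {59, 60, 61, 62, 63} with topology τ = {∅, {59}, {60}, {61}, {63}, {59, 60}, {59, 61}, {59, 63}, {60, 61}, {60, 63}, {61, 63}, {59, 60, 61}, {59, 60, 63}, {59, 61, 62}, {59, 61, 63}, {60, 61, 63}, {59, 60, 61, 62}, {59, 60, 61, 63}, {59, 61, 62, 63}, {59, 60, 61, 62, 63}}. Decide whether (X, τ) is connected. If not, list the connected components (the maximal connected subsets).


(X, τ) is disconnected; components = [{60}, {63}, {59, 61, 62}].

Find clopen sets (U ∈ τ with X ∖ U ∈ τ):
  U = ∅, X ∖ U = {59, 60, 61, 62, 63} — both open, so U is clopen.
  U = {60}, X ∖ U = {59, 61, 62, 63} — both open, so U is clopen.
  U = {63}, X ∖ U = {59, 60, 61, 62} — both open, so U is clopen.
  U = {60, 63}, X ∖ U = {59, 61, 62} — both open, so U is clopen.
  U = {59, 61, 62}, X ∖ U = {60, 63} — both open, so U is clopen.
  U = {59, 60, 61, 62}, X ∖ U = {63} — both open, so U is clopen.
  U = {59, 61, 62, 63}, X ∖ U = {60} — both open, so U is clopen.
  U = {59, 60, 61, 62, 63}, X ∖ U = ∅ — both open, so U is clopen.
Nontrivial clopen(s) exist: e.g. {59, 61, 62, 63}. So (X, τ) is disconnected.
Compute connected components by grouping points that agree on all clopens:
  component: {60}
  component: {63}
  component: {59, 61, 62}


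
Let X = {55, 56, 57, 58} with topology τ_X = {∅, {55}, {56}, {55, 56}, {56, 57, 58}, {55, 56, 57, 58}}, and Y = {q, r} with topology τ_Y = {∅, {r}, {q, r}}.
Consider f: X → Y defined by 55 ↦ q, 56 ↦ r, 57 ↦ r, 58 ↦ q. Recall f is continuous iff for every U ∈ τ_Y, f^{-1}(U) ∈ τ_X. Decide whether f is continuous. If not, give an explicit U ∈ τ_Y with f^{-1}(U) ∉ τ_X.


f is NOT continuous.

Compute f^{-1}(U) for each U ∈ τ_Y:
  U = ∅: f^{-1}(U) = ∅ ∈ τ_X ✓.
  U = {r}: f^{-1}(U) = {56, 57} ∉ τ_X ✗.
  U = {q, r}: f^{-1}(U) = {55, 56, 57, 58} ∈ τ_X ✓.
Found U = {r} with f^{-1}(U) = {56, 57} not in τ_X. Therefore f is NOT continuous.


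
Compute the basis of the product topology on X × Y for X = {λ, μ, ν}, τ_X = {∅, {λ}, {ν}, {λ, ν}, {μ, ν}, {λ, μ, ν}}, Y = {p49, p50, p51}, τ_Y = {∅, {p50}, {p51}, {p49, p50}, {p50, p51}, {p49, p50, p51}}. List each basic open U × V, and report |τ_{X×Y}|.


Basis B = {∅ × ∅, {λ} × {p50}, {λ} × {p51}, {ν} × {p50}, {ν} × {p51}, {λ} × {p49, p50}, {λ} × {p50, p51}, {λ, ν} × {p50}, {λ, ν} × {p51}, {μ, ν} × {p50}, {μ, ν} × {p51}, {ν} × {p49, p50}, {ν} × {p50, p51}, {λ} × {p49, p50, p51}, {λ, μ, ν} × {p50}, {λ, μ, ν} × {p51}, {ν} × {p49, p50, p51}, {λ, ν} × {p49, p50}, {λ, ν} × {p50, p51}, {μ, ν} × {p49, p50}, {μ, ν} × {p50, p51}, {λ, ν} × {p49, p50, p51}, {λ, μ, ν} × {p49, p50}, {λ, μ, ν} × {p50, p51}, {μ, ν} × {p49, p50, p51}, {λ, μ, ν} × {p49, p50, p51}}; |τ_{X×Y}| = 108.

Enumerate products U × V with U ∈ τ_X, V ∈ τ_Y (deduplicated):
  ∅ × ∅ = {} (∅)
  {λ} × {p50} = {(λ,p50)}
  {λ} × {p51} = {(λ,p51)}
  {ν} × {p50} = {(ν,p50)}
  {ν} × {p51} = {(ν,p51)}
  {λ} × {p49, p50} = {(λ,p49), (λ,p50)}
  {λ} × {p50, p51} = {(λ,p50), (λ,p51)}
  {λ, ν} × {p50} = {(λ,p50), (ν,p50)}
  {λ, ν} × {p51} = {(λ,p51), (ν,p51)}
  {μ, ν} × {p50} = {(μ,p50), (ν,p50)}
  {μ, ν} × {p51} = {(μ,p51), (ν,p51)}
  {ν} × {p49, p50} = {(ν,p49), (ν,p50)}
  {ν} × {p50, p51} = {(ν,p50), (ν,p51)}
  {λ} × {p49, p50, p51} = {(λ,p49), (λ,p50), (λ,p51)}
  {λ, μ, ν} × {p50} = {(λ,p50), (μ,p50), (ν,p50)}
  {λ, μ, ν} × {p51} = {(λ,p51), (μ,p51), (ν,p51)}
  {ν} × {p49, p50, p51} = {(ν,p49), (ν,p50), (ν,p51)}
  {λ, ν} × {p49, p50} = {(λ,p49), (λ,p50), (ν,p49), (ν,p50)}
  {λ, ν} × {p50, p51} = {(λ,p50), (λ,p51), (ν,p50), (ν,p51)}
  {μ, ν} × {p49, p50} = {(μ,p49), (μ,p50), (ν,p49), (ν,p50)}
  {μ, ν} × {p50, p51} = {(μ,p50), (μ,p51), (ν,p50), (ν,p51)}
  {λ, ν} × {p49, p50, p51} = {(λ,p49), (λ,p50), (λ,p51), (ν,p49), (ν,p50), (ν,p51)}
  {λ, μ, ν} × {p49, p50} = {(λ,p49), (λ,p50), (μ,p49), (μ,p50), (ν,p49), (ν,p50)}
  {λ, μ, ν} × {p50, p51} = {(λ,p50), (λ,p51), (μ,p50), (μ,p51), (ν,p50), (ν,p51)}
  {μ, ν} × {p49, p50, p51} = {(μ,p49), (μ,p50), (μ,p51), (ν,p49), (ν,p50), (ν,p51)}
  {λ, μ, ν} × {p49, p50, p51} = {(λ,p49), (λ,p50), (λ,p51), (μ,p49), (μ,p50), (μ,p51), (ν,p49), (ν,p50), (ν,p51)}
These 26 distinct sets form the basis B.
Close under arbitrary unions to get τ_{X×Y}; counting gives |τ_{X×Y}| = 108.


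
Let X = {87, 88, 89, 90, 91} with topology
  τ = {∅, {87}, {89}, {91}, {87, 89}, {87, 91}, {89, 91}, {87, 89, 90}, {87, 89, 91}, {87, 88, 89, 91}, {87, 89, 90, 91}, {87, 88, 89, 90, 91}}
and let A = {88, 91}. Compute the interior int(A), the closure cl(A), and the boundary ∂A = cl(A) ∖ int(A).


int(A) = {91}, cl(A) = {88, 91}, ∂A = {88}.

Closed sets in (X, τ) are complements of opens:
  closed(X, τ) = {∅, {88}, {90}, {88, 90}, {88, 91}, {87, 88, 90}, {88, 89, 90}, {88, 90, 91}, {87, 88, 89, 90}, {87, 88, 90, 91}, {88, 89, 90, 91}, {87, 88, 89, 90, 91}}.
int(A) = ⋃ {U ∈ τ : U ⊆ A}. Opens contained in A: ∅, {91}.
Taking the union of these: int(A) = {91}.
cl(A) = ⋂ {C closed : A ⊆ C}. Closed sets containing A: {88, 91}, {88, 90, 91}, {87, 88, 90, 91}, {88, 89, 90, 91}, {87, 88, 89, 90, 91}.
Intersecting these: cl(A) = {88, 91}.
∂A = cl(A) ∖ int(A) = {88, 91} ∖ {91} = {88}.


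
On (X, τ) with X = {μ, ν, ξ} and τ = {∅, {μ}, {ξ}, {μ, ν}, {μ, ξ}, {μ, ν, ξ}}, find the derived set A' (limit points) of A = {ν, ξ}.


A' = ∅

For each x ∈ X, list the open sets U ∈ τ with x ∈ U, then check whether U ∩ (A ∖ {x}) ≠ ∅ for every such U.
  x = μ: open {μ} ∋ x has {μ} ∩ (A ∖ {μ}) = ∅, so x is NOT a limit point.
  x = ν: open {μ, ν} ∋ x has {μ, ν} ∩ (A ∖ {ν}) = ∅, so x is NOT a limit point.
  x = ξ: open {ξ} ∋ x has {ξ} ∩ (A ∖ {ξ}) = ∅, so x is NOT a limit point.
Collecting: A' = ∅.


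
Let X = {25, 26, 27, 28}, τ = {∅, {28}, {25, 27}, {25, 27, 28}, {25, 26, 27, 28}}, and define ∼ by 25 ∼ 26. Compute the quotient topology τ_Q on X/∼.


X/∼ = {[25=26], [27], [28]}; |τ_Q| = 3.

Equivalence classes: [25=26], [27], [28].
Quotient map π: X → X/∼ sends 25 ↦ [25=26], 26 ↦ [25=26], 27 ↦ [27], 28 ↦ [28].
For each subset V ⊆ X/∼, compute π^{-1}(V) ⊆ X and check whether π^{-1}(V) ∈ τ. V is open in τ_Q iff π^{-1}(V) ∈ τ.
  V = {}: π^{-1}(V) = ∅ ∈ τ ✓.
  V = {[25=26]}: π^{-1}(V) = {25, 26} ∉ τ ✗.
  V = {[27]}: π^{-1}(V) = {27} ∉ τ ✗.
  V = {[25=26], [27]}: π^{-1}(V) = {25, 26, 27} ∉ τ ✗.
  V = {[28]}: π^{-1}(V) = {28} ∈ τ ✓.
  V = {[25=26], [28]}: π^{-1}(V) = {25, 26, 28} ∉ τ ✗.
  V = {[27], [28]}: π^{-1}(V) = {27, 28} ∉ τ ✗.
  V = {[25=26], [27], [28]}: π^{-1}(V) = {25, 26, 27, 28} ∈ τ ✓.
Open sets in the quotient: τ_Q = {{}, {[28]}, {[25=26], [27], [28]}} (3 elements).


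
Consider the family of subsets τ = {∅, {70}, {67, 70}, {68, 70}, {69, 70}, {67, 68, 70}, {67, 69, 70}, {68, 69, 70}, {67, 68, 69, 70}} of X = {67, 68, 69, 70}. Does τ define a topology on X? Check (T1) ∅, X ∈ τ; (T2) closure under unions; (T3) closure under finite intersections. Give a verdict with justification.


τ IS a topology on X.

Axiom (T1): ∅ ∈ τ? Yes; X ∈ τ? Yes.
Axiom (T2/T3): check pairwise unions and intersections of members of τ.
All pairwise intersections and unions checked — each lies in τ. Therefore τ satisfies (T1), (T2), (T3): it IS a topology on X.


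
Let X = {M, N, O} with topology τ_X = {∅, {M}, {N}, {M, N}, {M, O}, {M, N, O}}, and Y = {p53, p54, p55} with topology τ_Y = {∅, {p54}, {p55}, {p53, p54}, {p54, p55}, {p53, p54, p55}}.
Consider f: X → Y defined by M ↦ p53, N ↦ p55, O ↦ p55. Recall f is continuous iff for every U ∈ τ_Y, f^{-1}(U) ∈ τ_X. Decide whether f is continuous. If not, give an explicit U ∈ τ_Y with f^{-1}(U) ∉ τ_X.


f is NOT continuous.

Compute f^{-1}(U) for each U ∈ τ_Y:
  U = ∅: f^{-1}(U) = ∅ ∈ τ_X ✓.
  U = {p54}: f^{-1}(U) = ∅ ∈ τ_X ✓.
  U = {p55}: f^{-1}(U) = {N, O} ∉ τ_X ✗.
  U = {p53, p54}: f^{-1}(U) = {M} ∈ τ_X ✓.
  U = {p54, p55}: f^{-1}(U) = {N, O} ∉ τ_X ✗.
  U = {p53, p54, p55}: f^{-1}(U) = {M, N, O} ∈ τ_X ✓.
Found U = {p55} with f^{-1}(U) = {N, O} not in τ_X. Therefore f is NOT continuous.


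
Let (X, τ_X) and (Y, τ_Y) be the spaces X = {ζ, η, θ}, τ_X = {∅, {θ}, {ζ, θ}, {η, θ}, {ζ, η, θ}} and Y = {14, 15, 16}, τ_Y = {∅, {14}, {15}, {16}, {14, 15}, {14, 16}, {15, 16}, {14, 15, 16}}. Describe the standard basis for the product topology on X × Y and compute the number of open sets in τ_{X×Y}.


Basis B = {∅ × ∅, {θ} × {14}, {θ} × {15}, {θ} × {16}, {ζ, θ} × {14}, {ζ, θ} × {15}, {ζ, θ} × {16}, {η, θ} × {14}, {η, θ} × {15}, {η, θ} × {16}, {θ} × {14, 15}, {θ} × {14, 16}, {θ} × {15, 16}, {ζ, η, θ} × {14}, {ζ, η, θ} × {15}, {ζ, η, θ} × {16}, {θ} × {14, 15, 16}, {ζ, θ} × {14, 15}, {ζ, θ} × {14, 16}, {ζ, θ} × {15, 16}, {η, θ} × {14, 15}, {η, θ} × {14, 16}, {η, θ} × {15, 16}, {ζ, θ} × {14, 15, 16}, {ζ, η, θ} × {14, 15}, {ζ, η, θ} × {14, 16}, {ζ, η, θ} × {15, 16}, {η, θ} × {14, 15, 16}, {ζ, η, θ} × {14, 15, 16}}; |τ_{X×Y}| = 125.

Enumerate products U × V with U ∈ τ_X, V ∈ τ_Y (deduplicated):
  ∅ × ∅ = {} (∅)
  {θ} × {14} = {(θ,14)}
  {θ} × {15} = {(θ,15)}
  {θ} × {16} = {(θ,16)}
  {ζ, θ} × {14} = {(ζ,14), (θ,14)}
  {ζ, θ} × {15} = {(ζ,15), (θ,15)}
  {ζ, θ} × {16} = {(ζ,16), (θ,16)}
  {η, θ} × {14} = {(η,14), (θ,14)}
  {η, θ} × {15} = {(η,15), (θ,15)}
  {η, θ} × {16} = {(η,16), (θ,16)}
  {θ} × {14, 15} = {(θ,14), (θ,15)}
  {θ} × {14, 16} = {(θ,14), (θ,16)}
  {θ} × {15, 16} = {(θ,15), (θ,16)}
  {ζ, η, θ} × {14} = {(ζ,14), (η,14), (θ,14)}
  {ζ, η, θ} × {15} = {(ζ,15), (η,15), (θ,15)}
  {ζ, η, θ} × {16} = {(ζ,16), (η,16), (θ,16)}
  {θ} × {14, 15, 16} = {(θ,14), (θ,15), (θ,16)}
  {ζ, θ} × {14, 15} = {(ζ,14), (ζ,15), (θ,14), (θ,15)}
  {ζ, θ} × {14, 16} = {(ζ,14), (ζ,16), (θ,14), (θ,16)}
  {ζ, θ} × {15, 16} = {(ζ,15), (ζ,16), (θ,15), (θ,16)}
  {η, θ} × {14, 15} = {(η,14), (η,15), (θ,14), (θ,15)}
  {η, θ} × {14, 16} = {(η,14), (η,16), (θ,14), (θ,16)}
  {η, θ} × {15, 16} = {(η,15), (η,16), (θ,15), (θ,16)}
  {ζ, θ} × {14, 15, 16} = {(ζ,14), (ζ,15), (ζ,16), (θ,14), (θ,15), (θ,16)}
  {ζ, η, θ} × {14, 15} = {(ζ,14), (ζ,15), (η,14), (η,15), (θ,14), (θ,15)}
  {ζ, η, θ} × {14, 16} = {(ζ,14), (ζ,16), (η,14), (η,16), (θ,14), (θ,16)}
  {ζ, η, θ} × {15, 16} = {(ζ,15), (ζ,16), (η,15), (η,16), (θ,15), (θ,16)}
  {η, θ} × {14, 15, 16} = {(η,14), (η,15), (η,16), (θ,14), (θ,15), (θ,16)}
  {ζ, η, θ} × {14, 15, 16} = {(ζ,14), (ζ,15), (ζ,16), (η,14), (η,15), (η,16), (θ,14), (θ,15), (θ,16)}
These 29 distinct sets form the basis B.
Close under arbitrary unions to get τ_{X×Y}; counting gives |τ_{X×Y}| = 125.


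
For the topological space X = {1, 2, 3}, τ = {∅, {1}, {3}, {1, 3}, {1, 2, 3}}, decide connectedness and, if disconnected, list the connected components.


(X, τ) is connected.

Find clopen sets (U ∈ τ with X ∖ U ∈ τ):
  U = ∅, X ∖ U = {1, 2, 3} — both open, so U is clopen.
  U = {1, 2, 3}, X ∖ U = ∅ — both open, so U is clopen.
Only trivial clopens (∅ and X) exist, so (X, τ) is connected.
Compute connected components by grouping points that agree on all clopens:
  component: {1, 2, 3}


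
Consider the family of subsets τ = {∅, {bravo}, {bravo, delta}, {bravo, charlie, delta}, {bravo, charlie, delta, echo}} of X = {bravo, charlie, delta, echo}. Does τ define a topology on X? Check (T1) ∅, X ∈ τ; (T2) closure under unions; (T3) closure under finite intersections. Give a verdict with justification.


τ IS a topology on X.

Axiom (T1): ∅ ∈ τ? Yes; X ∈ τ? Yes.
Axiom (T2/T3): check pairwise unions and intersections of members of τ.
All pairwise intersections and unions checked — each lies in τ. Therefore τ satisfies (T1), (T2), (T3): it IS a topology on X.


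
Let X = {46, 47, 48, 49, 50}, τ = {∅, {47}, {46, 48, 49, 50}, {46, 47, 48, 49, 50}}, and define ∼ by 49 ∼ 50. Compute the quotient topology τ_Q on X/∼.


X/∼ = {[46], [47], [48], [49=50]}; |τ_Q| = 4.

Equivalence classes: [46], [47], [48], [49=50].
Quotient map π: X → X/∼ sends 46 ↦ [46], 47 ↦ [47], 48 ↦ [48], 49 ↦ [49=50], 50 ↦ [49=50].
For each subset V ⊆ X/∼, compute π^{-1}(V) ⊆ X and check whether π^{-1}(V) ∈ τ. V is open in τ_Q iff π^{-1}(V) ∈ τ.
  V = {}: π^{-1}(V) = ∅ ∈ τ ✓.
  V = {[46]}: π^{-1}(V) = {46} ∉ τ ✗.
  V = {[47]}: π^{-1}(V) = {47} ∈ τ ✓.
  V = {[46], [47]}: π^{-1}(V) = {46, 47} ∉ τ ✗.
  V = {[48]}: π^{-1}(V) = {48} ∉ τ ✗.
  V = {[46], [48]}: π^{-1}(V) = {46, 48} ∉ τ ✗.
  V = {[47], [48]}: π^{-1}(V) = {47, 48} ∉ τ ✗.
  V = {[46], [47], [48]}: π^{-1}(V) = {46, 47, 48} ∉ τ ✗.
  V = {[49=50]}: π^{-1}(V) = {49, 50} ∉ τ ✗.
  V = {[46], [49=50]}: π^{-1}(V) = {46, 49, 50} ∉ τ ✗.
  V = {[47], [49=50]}: π^{-1}(V) = {47, 49, 50} ∉ τ ✗.
  V = {[46], [47], [49=50]}: π^{-1}(V) = {46, 47, 49, 50} ∉ τ ✗.
  V = {[48], [49=50]}: π^{-1}(V) = {48, 49, 50} ∉ τ ✗.
  V = {[46], [48], [49=50]}: π^{-1}(V) = {46, 48, 49, 50} ∈ τ ✓.
  V = {[47], [48], [49=50]}: π^{-1}(V) = {47, 48, 49, 50} ∉ τ ✗.
  V = {[46], [47], [48], [49=50]}: π^{-1}(V) = {46, 47, 48, 49, 50} ∈ τ ✓.
Open sets in the quotient: τ_Q = {{}, {[47]}, {[46], [48], [49=50]}, {[46], [47], [48], [49=50]}} (4 elements).


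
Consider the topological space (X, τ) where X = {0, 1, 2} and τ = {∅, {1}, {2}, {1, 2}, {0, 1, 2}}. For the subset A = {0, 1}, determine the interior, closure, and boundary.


int(A) = {1}, cl(A) = {0, 1}, ∂A = {0}.

Closed sets in (X, τ) are complements of opens:
  closed(X, τ) = {∅, {0}, {0, 1}, {0, 2}, {0, 1, 2}}.
int(A) = ⋃ {U ∈ τ : U ⊆ A}. Opens contained in A: ∅, {1}.
Taking the union of these: int(A) = {1}.
cl(A) = ⋂ {C closed : A ⊆ C}. Closed sets containing A: {0, 1}, {0, 1, 2}.
Intersecting these: cl(A) = {0, 1}.
∂A = cl(A) ∖ int(A) = {0, 1} ∖ {1} = {0}.


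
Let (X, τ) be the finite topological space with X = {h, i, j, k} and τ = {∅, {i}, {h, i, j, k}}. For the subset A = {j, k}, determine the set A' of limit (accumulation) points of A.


A' = {h, j, k}

For each x ∈ X, list the open sets U ∈ τ with x ∈ U, then check whether U ∩ (A ∖ {x}) ≠ ∅ for every such U.
  x = h: opens ∋ x are {h, i, j, k}; each meets A ∖ {h}, so x IS a limit point.
  x = i: open {i} ∋ x has {i} ∩ (A ∖ {i}) = ∅, so x is NOT a limit point.
  x = j: opens ∋ x are {h, i, j, k}; each meets A ∖ {j}, so x IS a limit point.
  x = k: opens ∋ x are {h, i, j, k}; each meets A ∖ {k}, so x IS a limit point.
Collecting: A' = {h, j, k}.


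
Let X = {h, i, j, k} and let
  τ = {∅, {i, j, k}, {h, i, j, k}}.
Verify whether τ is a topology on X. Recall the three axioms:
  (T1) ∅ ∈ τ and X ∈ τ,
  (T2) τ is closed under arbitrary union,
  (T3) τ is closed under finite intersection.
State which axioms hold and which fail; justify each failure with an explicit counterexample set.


τ IS a topology on X.

Axiom (T1): ∅ ∈ τ? Yes; X ∈ τ? Yes.
Axiom (T2/T3): check pairwise unions and intersections of members of τ.
All pairwise intersections and unions checked — each lies in τ. Therefore τ satisfies (T1), (T2), (T3): it IS a topology on X.


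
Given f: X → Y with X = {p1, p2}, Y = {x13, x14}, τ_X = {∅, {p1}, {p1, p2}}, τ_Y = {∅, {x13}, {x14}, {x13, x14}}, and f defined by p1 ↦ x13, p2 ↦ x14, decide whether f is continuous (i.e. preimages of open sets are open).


f is NOT continuous.

Compute f^{-1}(U) for each U ∈ τ_Y:
  U = ∅: f^{-1}(U) = ∅ ∈ τ_X ✓.
  U = {x13}: f^{-1}(U) = {p1} ∈ τ_X ✓.
  U = {x14}: f^{-1}(U) = {p2} ∉ τ_X ✗.
  U = {x13, x14}: f^{-1}(U) = {p1, p2} ∈ τ_X ✓.
Found U = {x14} with f^{-1}(U) = {p2} not in τ_X. Therefore f is NOT continuous.


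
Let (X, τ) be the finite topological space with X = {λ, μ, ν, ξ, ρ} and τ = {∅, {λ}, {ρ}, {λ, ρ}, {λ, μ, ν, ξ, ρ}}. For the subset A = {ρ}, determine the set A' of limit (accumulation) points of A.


A' = {μ, ν, ξ}

For each x ∈ X, list the open sets U ∈ τ with x ∈ U, then check whether U ∩ (A ∖ {x}) ≠ ∅ for every such U.
  x = λ: open {λ} ∋ x has {λ} ∩ (A ∖ {λ}) = ∅, so x is NOT a limit point.
  x = μ: opens ∋ x are {λ, μ, ν, ξ, ρ}; each meets A ∖ {μ}, so x IS a limit point.
  x = ν: opens ∋ x are {λ, μ, ν, ξ, ρ}; each meets A ∖ {ν}, so x IS a limit point.
  x = ξ: opens ∋ x are {λ, μ, ν, ξ, ρ}; each meets A ∖ {ξ}, so x IS a limit point.
  x = ρ: open {ρ} ∋ x has {ρ} ∩ (A ∖ {ρ}) = ∅, so x is NOT a limit point.
Collecting: A' = {μ, ν, ξ}.


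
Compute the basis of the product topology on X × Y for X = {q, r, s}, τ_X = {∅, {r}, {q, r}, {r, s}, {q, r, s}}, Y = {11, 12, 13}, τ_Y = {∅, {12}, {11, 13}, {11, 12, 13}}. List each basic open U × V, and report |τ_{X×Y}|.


Basis B = {∅ × ∅, {r} × {12}, {q, r} × {12}, {r} × {11, 13}, {r, s} × {12}, {q, r, s} × {12}, {r} × {11, 12, 13}, {q, r} × {11, 13}, {r, s} × {11, 13}, {q, r} × {11, 12, 13}, {q, r, s} × {11, 13}, {r, s} × {11, 12, 13}, {q, r, s} × {11, 12, 13}}; |τ_{X×Y}| = 25.

Enumerate products U × V with U ∈ τ_X, V ∈ τ_Y (deduplicated):
  ∅ × ∅ = {} (∅)
  {r} × {12} = {(r,12)}
  {q, r} × {12} = {(q,12), (r,12)}
  {r} × {11, 13} = {(r,11), (r,13)}
  {r, s} × {12} = {(r,12), (s,12)}
  {q, r, s} × {12} = {(q,12), (r,12), (s,12)}
  {r} × {11, 12, 13} = {(r,11), (r,12), (r,13)}
  {q, r} × {11, 13} = {(q,11), (q,13), (r,11), (r,13)}
  {r, s} × {11, 13} = {(r,11), (r,13), (s,11), (s,13)}
  {q, r} × {11, 12, 13} = {(q,11), (q,12), (q,13), (r,11), (r,12), (r,13)}
  {q, r, s} × {11, 13} = {(q,11), (q,13), (r,11), (r,13), (s,11), (s,13)}
  {r, s} × {11, 12, 13} = {(r,11), (r,12), (r,13), (s,11), (s,12), (s,13)}
  {q, r, s} × {11, 12, 13} = {(q,11), (q,12), (q,13), (r,11), (r,12), (r,13), (s,11), (s,12), (s,13)}
These 13 distinct sets form the basis B.
Close under arbitrary unions to get τ_{X×Y}; counting gives |τ_{X×Y}| = 25.


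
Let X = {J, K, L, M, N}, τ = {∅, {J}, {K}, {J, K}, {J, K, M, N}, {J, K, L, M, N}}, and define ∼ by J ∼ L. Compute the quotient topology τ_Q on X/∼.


X/∼ = {[J=L], [K], [M], [N]}; |τ_Q| = 3.

Equivalence classes: [J=L], [K], [M], [N].
Quotient map π: X → X/∼ sends J ↦ [J=L], K ↦ [K], L ↦ [J=L], M ↦ [M], N ↦ [N].
For each subset V ⊆ X/∼, compute π^{-1}(V) ⊆ X and check whether π^{-1}(V) ∈ τ. V is open in τ_Q iff π^{-1}(V) ∈ τ.
  V = {}: π^{-1}(V) = ∅ ∈ τ ✓.
  V = {[J=L]}: π^{-1}(V) = {J, L} ∉ τ ✗.
  V = {[K]}: π^{-1}(V) = {K} ∈ τ ✓.
  V = {[J=L], [K]}: π^{-1}(V) = {J, K, L} ∉ τ ✗.
  V = {[M]}: π^{-1}(V) = {M} ∉ τ ✗.
  V = {[J=L], [M]}: π^{-1}(V) = {J, L, M} ∉ τ ✗.
  V = {[K], [M]}: π^{-1}(V) = {K, M} ∉ τ ✗.
  V = {[J=L], [K], [M]}: π^{-1}(V) = {J, K, L, M} ∉ τ ✗.
  V = {[N]}: π^{-1}(V) = {N} ∉ τ ✗.
  V = {[J=L], [N]}: π^{-1}(V) = {J, L, N} ∉ τ ✗.
  V = {[K], [N]}: π^{-1}(V) = {K, N} ∉ τ ✗.
  V = {[J=L], [K], [N]}: π^{-1}(V) = {J, K, L, N} ∉ τ ✗.
  V = {[M], [N]}: π^{-1}(V) = {M, N} ∉ τ ✗.
  V = {[J=L], [M], [N]}: π^{-1}(V) = {J, L, M, N} ∉ τ ✗.
  V = {[K], [M], [N]}: π^{-1}(V) = {K, M, N} ∉ τ ✗.
  V = {[J=L], [K], [M], [N]}: π^{-1}(V) = {J, K, L, M, N} ∈ τ ✓.
Open sets in the quotient: τ_Q = {{}, {[K]}, {[J=L], [K], [M], [N]}} (3 elements).


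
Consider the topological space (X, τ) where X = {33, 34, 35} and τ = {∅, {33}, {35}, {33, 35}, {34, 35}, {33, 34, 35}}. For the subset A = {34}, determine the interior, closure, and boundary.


int(A) = ∅, cl(A) = {34}, ∂A = {34}.

Closed sets in (X, τ) are complements of opens:
  closed(X, τ) = {∅, {33}, {34}, {33, 34}, {34, 35}, {33, 34, 35}}.
int(A) = ⋃ {U ∈ τ : U ⊆ A}. Opens contained in A: ∅.
Taking the union of these: int(A) = ∅.
cl(A) = ⋂ {C closed : A ⊆ C}. Closed sets containing A: {34}, {33, 34}, {34, 35}, {33, 34, 35}.
Intersecting these: cl(A) = {34}.
∂A = cl(A) ∖ int(A) = {34} ∖ ∅ = {34}.


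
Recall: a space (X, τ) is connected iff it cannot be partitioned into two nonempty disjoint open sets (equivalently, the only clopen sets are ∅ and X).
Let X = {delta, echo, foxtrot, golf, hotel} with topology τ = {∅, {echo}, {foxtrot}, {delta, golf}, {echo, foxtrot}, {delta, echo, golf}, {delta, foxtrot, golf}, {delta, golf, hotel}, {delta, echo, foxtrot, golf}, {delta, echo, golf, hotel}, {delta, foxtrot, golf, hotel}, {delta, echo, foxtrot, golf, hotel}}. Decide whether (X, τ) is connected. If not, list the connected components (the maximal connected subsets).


(X, τ) is disconnected; components = [{echo}, {foxtrot}, {delta, golf, hotel}].

Find clopen sets (U ∈ τ with X ∖ U ∈ τ):
  U = ∅, X ∖ U = {delta, echo, foxtrot, golf, hotel} — both open, so U is clopen.
  U = {echo}, X ∖ U = {delta, foxtrot, golf, hotel} — both open, so U is clopen.
  U = {foxtrot}, X ∖ U = {delta, echo, golf, hotel} — both open, so U is clopen.
  U = {echo, foxtrot}, X ∖ U = {delta, golf, hotel} — both open, so U is clopen.
  U = {delta, golf, hotel}, X ∖ U = {echo, foxtrot} — both open, so U is clopen.
  U = {delta, echo, golf, hotel}, X ∖ U = {foxtrot} — both open, so U is clopen.
  U = {delta, foxtrot, golf, hotel}, X ∖ U = {echo} — both open, so U is clopen.
  U = {delta, echo, foxtrot, golf, hotel}, X ∖ U = ∅ — both open, so U is clopen.
Nontrivial clopen(s) exist: e.g. {delta, golf, hotel}. So (X, τ) is disconnected.
Compute connected components by grouping points that agree on all clopens:
  component: {echo}
  component: {foxtrot}
  component: {delta, golf, hotel}


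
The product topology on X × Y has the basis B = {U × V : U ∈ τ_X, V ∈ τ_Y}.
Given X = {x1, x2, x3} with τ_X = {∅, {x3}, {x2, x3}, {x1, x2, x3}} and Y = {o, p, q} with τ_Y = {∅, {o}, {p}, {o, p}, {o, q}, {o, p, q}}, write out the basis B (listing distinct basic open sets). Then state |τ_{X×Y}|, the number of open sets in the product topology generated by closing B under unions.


Basis B = {∅ × ∅, {x3} × {o}, {x3} × {p}, {x2, x3} × {o}, {x2, x3} × {p}, {x3} × {o, p}, {x3} × {o, q}, {x1, x2, x3} × {o}, {x1, x2, x3} × {p}, {x3} × {o, p, q}, {x2, x3} × {o, p}, {x2, x3} × {o, q}, {x1, x2, x3} × {o, p}, {x1, x2, x3} × {o, q}, {x2, x3} × {o, p, q}, {x1, x2, x3} × {o, p, q}}; |τ_{X×Y}| = 40.

Enumerate products U × V with U ∈ τ_X, V ∈ τ_Y (deduplicated):
  ∅ × ∅ = {} (∅)
  {x3} × {o} = {(x3,o)}
  {x3} × {p} = {(x3,p)}
  {x2, x3} × {o} = {(x2,o), (x3,o)}
  {x2, x3} × {p} = {(x2,p), (x3,p)}
  {x3} × {o, p} = {(x3,o), (x3,p)}
  {x3} × {o, q} = {(x3,o), (x3,q)}
  {x1, x2, x3} × {o} = {(x1,o), (x2,o), (x3,o)}
  {x1, x2, x3} × {p} = {(x1,p), (x2,p), (x3,p)}
  {x3} × {o, p, q} = {(x3,o), (x3,p), (x3,q)}
  {x2, x3} × {o, p} = {(x2,o), (x2,p), (x3,o), (x3,p)}
  {x2, x3} × {o, q} = {(x2,o), (x2,q), (x3,o), (x3,q)}
  {x1, x2, x3} × {o, p} = {(x1,o), (x1,p), (x2,o), (x2,p), (x3,o), (x3,p)}
  {x1, x2, x3} × {o, q} = {(x1,o), (x1,q), (x2,o), (x2,q), (x3,o), (x3,q)}
  {x2, x3} × {o, p, q} = {(x2,o), (x2,p), (x2,q), (x3,o), (x3,p), (x3,q)}
  {x1, x2, x3} × {o, p, q} = {(x1,o), (x1,p), (x1,q), (x2,o), (x2,p), (x2,q), (x3,o), (x3,p), (x3,q)}
These 16 distinct sets form the basis B.
Close under arbitrary unions to get τ_{X×Y}; counting gives |τ_{X×Y}| = 40.


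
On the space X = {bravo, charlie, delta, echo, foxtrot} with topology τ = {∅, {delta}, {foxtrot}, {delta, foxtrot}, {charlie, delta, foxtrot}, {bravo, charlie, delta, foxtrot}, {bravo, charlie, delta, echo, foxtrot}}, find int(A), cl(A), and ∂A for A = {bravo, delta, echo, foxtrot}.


int(A) = {delta, foxtrot}, cl(A) = {bravo, charlie, delta, echo, foxtrot}, ∂A = {bravo, charlie, echo}.

Closed sets in (X, τ) are complements of opens:
  closed(X, τ) = {∅, {echo}, {bravo, echo}, {bravo, charlie, echo}, {bravo, charlie, delta, echo}, {bravo, charlie, echo, foxtrot}, {bravo, charlie, delta, echo, foxtrot}}.
int(A) = ⋃ {U ∈ τ : U ⊆ A}. Opens contained in A: ∅, {delta}, {foxtrot}, {delta, foxtrot}.
Taking the union of these: int(A) = {delta, foxtrot}.
cl(A) = ⋂ {C closed : A ⊆ C}. Closed sets containing A: {bravo, charlie, delta, echo, foxtrot}.
Intersecting these: cl(A) = {bravo, charlie, delta, echo, foxtrot}.
∂A = cl(A) ∖ int(A) = {bravo, charlie, delta, echo, foxtrot} ∖ {delta, foxtrot} = {bravo, charlie, echo}.


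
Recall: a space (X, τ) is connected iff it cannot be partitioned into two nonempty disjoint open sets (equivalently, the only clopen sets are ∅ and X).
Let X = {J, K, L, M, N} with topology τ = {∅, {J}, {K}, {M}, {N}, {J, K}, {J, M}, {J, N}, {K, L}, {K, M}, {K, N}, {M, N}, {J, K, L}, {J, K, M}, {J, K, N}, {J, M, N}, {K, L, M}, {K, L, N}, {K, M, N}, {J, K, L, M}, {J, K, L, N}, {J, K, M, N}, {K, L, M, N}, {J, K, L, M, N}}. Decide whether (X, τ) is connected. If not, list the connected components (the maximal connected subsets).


(X, τ) is disconnected; components = [{J}, {M}, {N}, {K, L}].

Find clopen sets (U ∈ τ with X ∖ U ∈ τ):
  U = ∅, X ∖ U = {J, K, L, M, N} — both open, so U is clopen.
  U = {J}, X ∖ U = {K, L, M, N} — both open, so U is clopen.
  U = {M}, X ∖ U = {J, K, L, N} — both open, so U is clopen.
  U = {N}, X ∖ U = {J, K, L, M} — both open, so U is clopen.
  U = {J, M}, X ∖ U = {K, L, N} — both open, so U is clopen.
  U = {J, N}, X ∖ U = {K, L, M} — both open, so U is clopen.
  U = {K, L}, X ∖ U = {J, M, N} — both open, so U is clopen.
  U = {M, N}, X ∖ U = {J, K, L} — both open, so U is clopen.
  U = {J, K, L}, X ∖ U = {M, N} — both open, so U is clopen.
  U = {J, M, N}, X ∖ U = {K, L} — both open, so U is clopen.
  U = {K, L, M}, X ∖ U = {J, N} — both open, so U is clopen.
  U = {K, L, N}, X ∖ U = {J, M} — both open, so U is clopen.
  U = {J, K, L, M}, X ∖ U = {N} — both open, so U is clopen.
  U = {J, K, L, N}, X ∖ U = {M} — both open, so U is clopen.
  U = {K, L, M, N}, X ∖ U = {J} — both open, so U is clopen.
  U = {J, K, L, M, N}, X ∖ U = ∅ — both open, so U is clopen.
Nontrivial clopen(s) exist: e.g. {N}. So (X, τ) is disconnected.
Compute connected components by grouping points that agree on all clopens:
  component: {J}
  component: {M}
  component: {N}
  component: {K, L}
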